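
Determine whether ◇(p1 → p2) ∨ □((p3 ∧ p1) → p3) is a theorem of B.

Tableau for the negation ¬(◇(p1 → p2) ∨ □((p3 ∧ p1) → p3)):
1. ¬(◇(p1 → p2) ∨ □((p3 ∧ p1) → p3)), w0
2. ¬◇(p1 → p2), w0
3. ¬□((p3 ∧ p1) → p3), w0
4. ¬(p1 → p2), w0
5. p1, w0
6. ¬p2, w0
7. ¬((p3 ∧ p1) → p3), w1
8. p3 ∧ p1, w1
9. ¬p3, w1
10. p3, w1
11. p1, w1
Accessibility: w0Rw0, w0Rw1, w1Rw0, w1Rw1
Branch closes: p3 and ¬p3 both at w1.
Every branch of the negation's tableau closes; the branch above is one of them.

Valid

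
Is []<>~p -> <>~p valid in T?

Valid

Tableau for the negation ~([]<>~p -> <>~p):
1. ~([]<>~p -> <>~p), 0
2. []<>~p, 0
3. ~<>~p, 0
4. <>~p, 0
5. p, 0
6. ~p, 1
7. <>~p, 1
8. p, 1
Accessibility: 0R0, 0R1, 1R1
Branch closes: p and ~p both at 1.
All branches of the negation close; one closing branch shown above.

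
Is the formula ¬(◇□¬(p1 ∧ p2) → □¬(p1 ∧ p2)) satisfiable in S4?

Yes, satisfiable

1. ¬(◇□¬(p1 ∧ p2) → □¬(p1 ∧ p2)), u
2. ◇□¬(p1 ∧ p2), u   [¬→-rule on 1]
3. ¬□¬(p1 ∧ p2), u   [¬→-rule on 1]
4. □¬(p1 ∧ p2), v   [◇-rule on 2: fresh world v, uRv]
5. ¬(p1 ∧ p2), v   [□-rule on 4 via vRv]
6. ¬p2, v   [¬∧-rule on 5 (branches; this branch)]
7. p1 ∧ p2, w   [¬□-rule on 3: fresh world w, uRw]
8. p1, w   [∧-rule on 7]
9. p2, w   [∧-rule on 7]
Accessibility: uRu, uRv, uRw, vRv, wRw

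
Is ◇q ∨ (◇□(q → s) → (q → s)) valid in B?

Tableau for the negation ¬(◇q ∨ (◇□(q → s) → (q → s))):
1. ¬(◇q ∨ (◇□(q → s) → (q → s))), w0
2. ¬◇q, w0
3. ¬(◇□(q → s) → (q → s)), w0
4. ◇□(q → s), w0
5. ¬(q → s), w0
6. q, w0
7. ¬s, w0
8. ¬q, w0
Accessibility: w0Rw0
Branch closes: q and ¬q both at w0.
All branches of the negation close; one closing branch shown above.

Valid in B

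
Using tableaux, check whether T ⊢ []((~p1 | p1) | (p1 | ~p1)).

Tableau for the negation ~[]((~p1 | p1) | (p1 | ~p1)):
1. ~[]((~p1 | p1) | (p1 | ~p1)), 0
2. ~((~p1 | p1) | (p1 | ~p1)), 1
3. ~(~p1 | p1), 1
4. ~(p1 | ~p1), 1
5. p1, 1
6. ~p1, 1
Accessibility: 0R0, 0R1, 1R1
Branch closes: p1 and ~p1 both at 1.
Every branch of the negation's tableau closes; the branch above is one of them.

Yes, valid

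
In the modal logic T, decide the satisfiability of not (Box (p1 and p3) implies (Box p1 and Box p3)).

Unsatisfiable (every branch closes)

1. not (Box (p1 and p3) implies (Box p1 and Box p3)), 0
2. Box (p1 and p3), 0
3. not (Box p1 and Box p3), 0
4. p1 and p3, 0
5. p1, 0
6. p3, 0
7. not Box p3, 0
8. not p3, 1
9. p1 and p3, 1
10. p1, 1
11. p3, 1
Accessibility: 0R0, 0R1, 1R1
Branch closes: p3 and not p3 both at 1.
All branches of the tableau close; one closing branch shown above.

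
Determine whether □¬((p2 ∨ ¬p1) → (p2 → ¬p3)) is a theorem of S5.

Tableau for the negation ¬□¬((p2 ∨ ¬p1) → (p2 → ¬p3)):
1. ¬□¬((p2 ∨ ¬p1) → (p2 → ¬p3)), w0
2. (p2 ∨ ¬p1) → (p2 → ¬p3), w1
3. p2 → ¬p3, w1
4. ¬p3, w1
Accessibility: w0Rw0, w0Rw1, w1Rw0, w1Rw1
The negation has an open branch (countermodel exists).

No, not valid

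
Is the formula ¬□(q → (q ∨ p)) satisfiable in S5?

1. ¬□(q → (q ∨ p)), w0
2. ¬(q → (q ∨ p)), w1
3. q, w1
4. ¬(q ∨ p), w1
5. ¬q, w1
6. ¬p, w1
Accessibility: w0Rw0, w0Rw1, w1Rw0, w1Rw1
Branch closes: q and ¬q both at w1.
(One branch shown.) All branches close.

No, unsatisfiable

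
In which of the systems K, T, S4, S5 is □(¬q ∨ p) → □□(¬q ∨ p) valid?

S4, S5

T-tableau for the negation ¬(□(¬q ∨ p) → □□(¬q ∨ p)):
1. ¬(□(¬q ∨ p) → □□(¬q ∨ p)), 0
2. □(¬q ∨ p), 0
3. ¬□□(¬q ∨ p), 0
4. ¬q ∨ p, 0
5. p, 0
6. ¬□(¬q ∨ p), 1
7. ¬q ∨ p, 1
8. p, 1
9. ¬(¬q ∨ p), 2
10. q, 2
11. ¬p, 2
Accessibility: 0R0, 0R1, 1R1, 1R2, 2R2
Complete open branch: countermodel on a T-frame, so not valid in T, nor in K (the same frame is also a K-frame).
S4-tableau for the negation ¬(□(¬q ∨ p) → □□(¬q ∨ p)):
1. ¬(□(¬q ∨ p) → □□(¬q ∨ p)), 0
2. □(¬q ∨ p), 0
3. ¬□□(¬q ∨ p), 0
4. ¬q ∨ p, 0
5. p, 0
6. ¬□(¬q ∨ p), 1
7. ¬q ∨ p, 1
8. p, 1
9. ¬(¬q ∨ p), 2
10. q, 2
11. ¬p, 2
12. ¬q ∨ p, 2
13. p, 2
Accessibility: 0R0, 0R1, 0R2, 1R1, 1R2, 2R2
Branch closes: p and ¬p both at 2.
Every branch closes (one shown): valid in S4, hence also in S5 (every theorem of S4 is a theorem of S5).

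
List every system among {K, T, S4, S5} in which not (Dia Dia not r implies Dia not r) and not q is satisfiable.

K, T

S4-tableau for the formula:
1. not (Dia Dia not r implies Dia not r) and not q, 0
2. not (Dia Dia not r implies Dia not r), 0
3. not q, 0
4. Dia Dia not r, 0
5. not Dia not r, 0
6. r, 0
7. Dia not r, 1
8. r, 1
9. not r, 2
10. r, 2
Accessibility: 0R0, 0R1, 0R2, 1R1, 1R2, 2R2
Branch closes: r and not r both at 2.
Every branch closes (one shown): unsatisfiable in S4, hence also in S5 (every S5-frame is an S4-frame).
T-tableau for the formula:
1. not (Dia Dia not r implies Dia not r) and not q, 0
2. not (Dia Dia not r implies Dia not r), 0
3. not q, 0
4. Dia Dia not r, 0
5. not Dia not r, 0
6. r, 0
7. Dia not r, 1
8. r, 1
9. not r, 2
Accessibility: 0R0, 0R1, 1R1, 1R2, 2R2
Complete open branch: satisfiable in T, hence also in K (this T-model is also a K-model).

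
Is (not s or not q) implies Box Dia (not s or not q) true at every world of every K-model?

Tableau for the negation not ((not s or not q) implies Box Dia (not s or not q)):
1. not ((not s or not q) implies Box Dia (not s or not q)), u
2. not s or not q, u
3. not Box Dia (not s or not q), u
4. not q, u
5. not Dia (not s or not q), v
Accessibility: uRv
The negation has an open branch (countermodel exists).

Invalid (countermodel exists)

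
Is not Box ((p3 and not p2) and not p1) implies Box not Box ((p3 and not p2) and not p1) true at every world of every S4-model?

Tableau for the negation not (not Box ((p3 and not p2) and not p1) implies Box not Box ((p3 and not p2) and not p1)):
1. not (not Box ((p3 and not p2) and not p1) implies Box not Box ((p3 and not p2) and not p1)), w0
2. not Box ((p3 and not p2) and not p1), w0   [neg-implies-rule on 1]
3. not Box not Box ((p3 and not p2) and not p1), w0   [neg-implies-rule on 1]
4. not ((p3 and not p2) and not p1), w1   [neg-Box-rule on 2: fresh world w1, w0Rw1]
5. p1, w1   [neg-and-rule on 4 (branches; this branch)]
6. Box ((p3 and not p2) and not p1), w2   [neg-Box-rule on 3: fresh world w2, w0Rw2]
7. (p3 and not p2) and not p1, w2   [Box-rule on 6 via w2Rw2]
8. p3 and not p2, w2   [and-rule on 7]
9. not p1, w2   [and-rule on 7]
10. p3, w2   [and-rule on 8]
11. not p2, w2   [and-rule on 8]
Accessibility: w0Rw0, w0Rw1, w0Rw2, w1Rw1, w2Rw2
The negation has an open branch (countermodel exists).

Invalid (countermodel exists)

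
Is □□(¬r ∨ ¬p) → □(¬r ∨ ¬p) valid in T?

Tableau for the negation ¬(□□(¬r ∨ ¬p) → □(¬r ∨ ¬p)):
1. ¬(□□(¬r ∨ ¬p) → □(¬r ∨ ¬p)), u
2. □□(¬r ∨ ¬p), u   [¬→-rule on 1]
3. ¬□(¬r ∨ ¬p), u   [¬→-rule on 1]
4. □(¬r ∨ ¬p), u   [□-rule on 2 via uRu]
5. ¬r ∨ ¬p, u   [□-rule on 4 via uRu]
6. ¬p, u   [∨-rule on 5 (branches; this branch)]
7. ¬(¬r ∨ ¬p), v   [¬□-rule on 3: fresh world v, uRv]
8. r, v   [¬∨-rule on 7]
9. p, v   [¬∨-rule on 7]
10. □(¬r ∨ ¬p), v   [□-rule on 2 via uRv]
11. ¬r ∨ ¬p, v   [□-rule on 4 via uRv]
12. ¬p, v   [∨-rule on 11 (branches; this branch)]
Accessibility: uRu, uRv, vRv
Branch closes: p and ¬p both at v.
Every branch of the negation's tableau closes; the branch above is one of them.

Yes, valid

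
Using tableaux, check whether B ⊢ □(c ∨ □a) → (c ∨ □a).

Valid in B

Tableau for the negation ¬(□(c ∨ □a) → (c ∨ □a)):
1. ¬(□(c ∨ □a) → (c ∨ □a)), w0
2. □(c ∨ □a), w0
3. ¬(c ∨ □a), w0
4. ¬c, w0
5. ¬□a, w0
6. c ∨ □a, w0
7. □a, w0
8. a, w0
9. ¬a, w1
10. c ∨ □a, w1
11. a, w1
Accessibility: w0Rw0, w0Rw1, w1Rw0, w1Rw1
Branch closes: a and ¬a both at w1.
Every branch of the negation's tableau closes; the branch above is one of them.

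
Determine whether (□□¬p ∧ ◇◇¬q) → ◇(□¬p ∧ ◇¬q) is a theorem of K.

Yes, valid

Tableau for the negation ¬((□□¬p ∧ ◇◇¬q) → ◇(□¬p ∧ ◇¬q)):
1. ¬((□□¬p ∧ ◇◇¬q) → ◇(□¬p ∧ ◇¬q)), u
2. □□¬p ∧ ◇◇¬q, u
3. ¬◇(□¬p ∧ ◇¬q), u
4. □□¬p, u
5. ◇◇¬q, u
6. ◇¬q, v
7. ¬(□¬p ∧ ◇¬q), v
8. □¬p, v
9. ¬□¬p, v
10. ¬q, w
11. ¬p, w
12. p, x
13. ¬p, x
Accessibility: uRv, vRw, vRx
Branch closes: p and ¬p both at x.
All branches of the negation close; one closing branch shown above.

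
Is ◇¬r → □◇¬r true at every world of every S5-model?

Tableau for the negation ¬(◇¬r → □◇¬r):
1. ¬(◇¬r → □◇¬r), 0
2. ◇¬r, 0
3. ¬□◇¬r, 0
4. ¬r, 1
5. ¬◇¬r, 2
6. r, 0
7. r, 1
Accessibility: 0R0, 0R1, 0R2, 1R0, 1R1, 1R2, 2R0, 2R1, 2R2
Branch closes: r and ¬r both at 1.
All branches of the negation close; one closing branch shown above.

Valid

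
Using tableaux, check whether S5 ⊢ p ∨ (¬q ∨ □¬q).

Tableau for the negation ¬(p ∨ (¬q ∨ □¬q)):
1. ¬(p ∨ (¬q ∨ □¬q)), w0
2. ¬p, w0
3. ¬(¬q ∨ □¬q), w0
4. q, w0
5. ¬□¬q, w0
6. q, w1
Accessibility: w0Rw0, w0Rw1, w1Rw0, w1Rw1
The negation has an open branch (countermodel exists).

Not valid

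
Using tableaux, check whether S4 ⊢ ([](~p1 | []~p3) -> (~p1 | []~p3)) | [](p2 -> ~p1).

Valid in S4

Tableau for the negation ~(([](~p1 | []~p3) -> (~p1 | []~p3)) | [](p2 -> ~p1)):
1. ~(([](~p1 | []~p3) -> (~p1 | []~p3)) | [](p2 -> ~p1)), u
2. ~([](~p1 | []~p3) -> (~p1 | []~p3)), u
3. ~[](p2 -> ~p1), u
4. [](~p1 | []~p3), u
5. ~(~p1 | []~p3), u
6. p1, u
7. ~[]~p3, u
8. ~p1 | []~p3, u
9. []~p3, u
10. ~p3, u
11. ~(p2 -> ~p1), v
12. p2, v
13. p1, v
14. ~p1 | []~p3, v
15. ~p3, v
16. []~p3, v
17. p3, w
18. ~p1 | []~p3, w
19. ~p3, w
Accessibility: uRu, uRv, uRw, vRv, wRw
Branch closes: p3 and ~p3 both at w.
Every branch of the negation's tableau closes; the branch above is one of them.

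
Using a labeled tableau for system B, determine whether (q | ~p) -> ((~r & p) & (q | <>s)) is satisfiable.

Yes, satisfiable

1. (q | ~p) -> ((~r & p) & (q | <>s)), u
2. (~r & p) & (q | <>s), u   [->-rule on 1 (branches; this branch)]
3. ~r & p, u   [&-rule on 2]
4. q | <>s, u   [&-rule on 2]
5. ~r, u   [&-rule on 3]
6. p, u   [&-rule on 3]
7. <>s, u   [|-rule on 4 (branches; this branch)]
8. s, v   [<>-rule on 7: fresh world v, uRv]
Accessibility: uRu, uRv, vRu, vRv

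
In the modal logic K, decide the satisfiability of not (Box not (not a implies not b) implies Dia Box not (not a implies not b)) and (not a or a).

Yes, satisfiable

1. not (Box not (not a implies not b) implies Dia Box not (not a implies not b)) and (not a or a), 0
2. not (Box not (not a implies not b) implies Dia Box not (not a implies not b)), 0
3. not a or a, 0
4. Box not (not a implies not b), 0
5. not Dia Box not (not a implies not b), 0
6. a, 0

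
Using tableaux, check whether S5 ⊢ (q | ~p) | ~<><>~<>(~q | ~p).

Yes, valid

Tableau for the negation ~((q | ~p) | ~<><>~<>(~q | ~p)):
1. ~((q | ~p) | ~<><>~<>(~q | ~p)), w0
2. ~(q | ~p), w0   [~|-rule on 1]
3. <><>~<>(~q | ~p), w0   [~|-rule on 1]
4. ~q, w0   [~|-rule on 2]
5. p, w0   [~|-rule on 2]
6. <>~<>(~q | ~p), w1   [<>-rule on 3: fresh world w1, w0Rw1]
7. ~<>(~q | ~p), w2   [<>-rule on 6: fresh world w2, w1Rw2]
8. ~(~q | ~p), w0   [~<>-rule on 7 via w2Rw0]
9. q, w0   [~|-rule on 8]
Accessibility: w0Rw0, w0Rw1, w0Rw2, w1Rw0, w1Rw1, w1Rw2, w2Rw0, w2Rw1, w2Rw2
Branch closes: q and ~q both at w0.
Every branch of the negation's tableau closes; the branch above is one of them.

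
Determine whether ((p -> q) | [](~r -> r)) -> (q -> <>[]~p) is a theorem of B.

Not valid

Tableau for the negation ~(((p -> q) | [](~r -> r)) -> (q -> <>[]~p)):
1. ~(((p -> q) | [](~r -> r)) -> (q -> <>[]~p)), u
2. (p -> q) | [](~r -> r), u
3. ~(q -> <>[]~p), u
4. q, u
5. ~<>[]~p, u
6. ~[]~p, u
7. [](~r -> r), u
8. ~r -> r, u
9. r, u
10. p, v
11. ~[]~p, v
12. ~r -> r, v
13. r, v
14. p, w
Accessibility: uRu, uRv, vRu, vRv, vRw, wRv, wRw
The negation has an open branch (countermodel exists).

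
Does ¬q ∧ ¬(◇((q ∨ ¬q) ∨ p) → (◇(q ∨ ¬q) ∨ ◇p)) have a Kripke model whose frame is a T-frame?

1. ¬q ∧ ¬(◇((q ∨ ¬q) ∨ p) → (◇(q ∨ ¬q) ∨ ◇p)), u
2. ¬q, u
3. ¬(◇((q ∨ ¬q) ∨ p) → (◇(q ∨ ¬q) ∨ ◇p)), u
4. ◇((q ∨ ¬q) ∨ p), u
5. ¬(◇(q ∨ ¬q) ∨ ◇p), u
6. ¬◇(q ∨ ¬q), u
7. ¬◇p, u
8. ¬(q ∨ ¬q), u
9. q, u
Accessibility: uRu
Branch closes: q and ¬q both at u.
Every branch closes; the branch above is one of them.

Unsatisfiable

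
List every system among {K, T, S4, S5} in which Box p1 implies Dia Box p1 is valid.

T, S4, S5

K-tableau for the negation not (Box p1 implies Dia Box p1):
1. not (Box p1 implies Dia Box p1), u
2. Box p1, u
3. not Dia Box p1, u
Complete open branch: countermodel on a K-frame, so not valid in K.
T-tableau for the negation not (Box p1 implies Dia Box p1):
1. not (Box p1 implies Dia Box p1), u
2. Box p1, u
3. not Dia Box p1, u
4. p1, u
5. not Box p1, u
6. not p1, v
7. p1, v
Accessibility: uRu, uRv, vRv
Branch closes: p1 and not p1 both at v.
Every branch closes (one shown): valid in T, hence also in S4, S5 (every theorem of T is a theorem of S4 and S5).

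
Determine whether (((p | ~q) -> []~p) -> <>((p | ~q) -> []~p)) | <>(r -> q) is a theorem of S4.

Tableau for the negation ~((((p | ~q) -> []~p) -> <>((p | ~q) -> []~p)) | <>(r -> q)):
1. ~((((p | ~q) -> []~p) -> <>((p | ~q) -> []~p)) | <>(r -> q)), 0
2. ~(((p | ~q) -> []~p) -> <>((p | ~q) -> []~p)), 0
3. ~<>(r -> q), 0
4. (p | ~q) -> []~p, 0
5. ~<>((p | ~q) -> []~p), 0
6. ~(r -> q), 0
7. r, 0
8. ~q, 0
9. ~((p | ~q) -> []~p), 0
10. p | ~q, 0
11. ~[]~p, 0
12. []~p, 0
13. ~p, 0
14. p, 1
15. ~(r -> q), 1
16. r, 1
17. ~q, 1
18. ~((p | ~q) -> []~p), 1
19. p | ~q, 1
20. ~[]~p, 1
21. ~p, 1
Accessibility: 0R0, 0R1, 1R1
Branch closes: p and ~p both at 1.
All branches of the negation close; one closing branch shown above.

Valid in S4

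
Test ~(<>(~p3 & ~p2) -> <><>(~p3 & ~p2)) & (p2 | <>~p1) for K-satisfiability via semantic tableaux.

1. ~(<>(~p3 & ~p2) -> <><>(~p3 & ~p2)) & (p2 | <>~p1), w0
2. ~(<>(~p3 & ~p2) -> <><>(~p3 & ~p2)), w0
3. p2 | <>~p1, w0
4. <>(~p3 & ~p2), w0
5. ~<><>(~p3 & ~p2), w0
6. <>~p1, w0
7. ~p3 & ~p2, w1
8. ~p3, w1
9. ~p2, w1
10. ~<>(~p3 & ~p2), w1
11. ~p1, w2
12. ~<>(~p3 & ~p2), w2
Accessibility: w0Rw1, w0Rw2

Yes, satisfiable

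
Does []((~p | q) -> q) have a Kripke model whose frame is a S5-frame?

1. []((~p | q) -> q), u
2. (~p | q) -> q, u
3. q, u
Accessibility: uRu

Yes, satisfiable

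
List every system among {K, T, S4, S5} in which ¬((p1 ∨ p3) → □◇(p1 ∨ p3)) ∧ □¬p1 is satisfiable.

S5-tableau for the formula:
1. ¬((p1 ∨ p3) → □◇(p1 ∨ p3)) ∧ □¬p1, w0
2. ¬((p1 ∨ p3) → □◇(p1 ∨ p3)), w0   [∧-rule on 1]
3. □¬p1, w0   [∧-rule on 1]
4. p1 ∨ p3, w0   [¬→-rule on 2]
5. ¬□◇(p1 ∨ p3), w0   [¬→-rule on 2]
6. ¬p1, w0   [□-rule on 3 via w0Rw0]
7. p3, w0   [∨-rule on 4 (branches; this branch)]
8. ¬◇(p1 ∨ p3), w1   [¬□-rule on 5: fresh world w1, w0Rw1]
9. ¬p1, w1   [□-rule on 3 via w0Rw1]
10. ¬(p1 ∨ p3), w0   [¬◇-rule on 8 via w1Rw0]
11. ¬p3, w0   [¬∨-rule on 10]
Accessibility: w0Rw0, w0Rw1, w1Rw0, w1Rw1
Branch closes: p3 and ¬p3 both at w0.
Every branch closes (one shown): unsatisfiable in S5.
S4-tableau for the formula:
1. ¬((p1 ∨ p3) → □◇(p1 ∨ p3)) ∧ □¬p1, w0
2. ¬((p1 ∨ p3) → □◇(p1 ∨ p3)), w0   [∧-rule on 1]
3. □¬p1, w0   [∧-rule on 1]
4. p1 ∨ p3, w0   [¬→-rule on 2]
5. ¬□◇(p1 ∨ p3), w0   [¬→-rule on 2]
6. ¬p1, w0   [□-rule on 3 via w0Rw0]
7. p3, w0   [∨-rule on 4 (branches; this branch)]
8. ¬◇(p1 ∨ p3), w1   [¬□-rule on 5: fresh world w1, w0Rw1]
9. ¬p1, w1   [□-rule on 3 via w0Rw1]
10. ¬(p1 ∨ p3), w1   [¬◇-rule on 8 via w1Rw1]
11. ¬p3, w1   [¬∨-rule on 10]
Accessibility: w0Rw0, w0Rw1, w1Rw1
Complete open branch: satisfiable in S4, hence also in K, T (this S4-model is also a K-model and a T-model).

K, T, S4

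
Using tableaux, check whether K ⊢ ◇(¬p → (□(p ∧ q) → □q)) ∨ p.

Not valid

Tableau for the negation ¬(◇(¬p → (□(p ∧ q) → □q)) ∨ p):
1. ¬(◇(¬p → (□(p ∧ q) → □q)) ∨ p), 0
2. ¬◇(¬p → (□(p ∧ q) → □q)), 0
3. ¬p, 0
The negation has an open branch (countermodel exists).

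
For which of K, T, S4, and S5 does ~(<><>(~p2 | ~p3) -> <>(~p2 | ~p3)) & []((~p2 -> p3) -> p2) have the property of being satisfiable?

K, T

T-tableau for the formula:
1. ~(<><>(~p2 | ~p3) -> <>(~p2 | ~p3)) & []((~p2 -> p3) -> p2), w0
2. ~(<><>(~p2 | ~p3) -> <>(~p2 | ~p3)), w0
3. []((~p2 -> p3) -> p2), w0
4. <><>(~p2 | ~p3), w0
5. ~<>(~p2 | ~p3), w0
6. (~p2 -> p3) -> p2, w0
7. ~(~p2 | ~p3), w0
8. p2, w0
9. p3, w0
10. <>(~p2 | ~p3), w1
11. (~p2 -> p3) -> p2, w1
12. ~(~p2 | ~p3), w1
13. p2, w1
14. p3, w1
15. ~p2 | ~p3, w2
16. ~p3, w2
Accessibility: w0Rw0, w0Rw1, w1Rw1, w1Rw2, w2Rw2
Complete open branch: satisfiable in T, hence also in K (this T-model is also a K-model).
S4-tableau for the formula:
1. ~(<><>(~p2 | ~p3) -> <>(~p2 | ~p3)) & []((~p2 -> p3) -> p2), w0
2. ~(<><>(~p2 | ~p3) -> <>(~p2 | ~p3)), w0
3. []((~p2 -> p3) -> p2), w0
4. <><>(~p2 | ~p3), w0
5. ~<>(~p2 | ~p3), w0
6. (~p2 -> p3) -> p2, w0
7. ~(~p2 | ~p3), w0
8. p2, w0
9. p3, w0
10. <>(~p2 | ~p3), w1
11. (~p2 -> p3) -> p2, w1
12. ~(~p2 | ~p3), w1
13. p2, w1
14. p3, w1
15. ~p2 | ~p3, w2
16. (~p2 -> p3) -> p2, w2
17. ~(~p2 | ~p3), w2
18. p2, w2
19. p3, w2
20. ~p3, w2
Accessibility: w0Rw0, w0Rw1, w0Rw2, w1Rw1, w1Rw2, w2Rw2
Branch closes: p3 and ~p3 both at w2.
Every branch closes (one shown): unsatisfiable in S4, hence also in S5 (every S5-frame is an S4-frame).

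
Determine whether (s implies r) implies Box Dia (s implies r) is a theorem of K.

No, not valid

Tableau for the negation not ((s implies r) implies Box Dia (s implies r)):
1. not ((s implies r) implies Box Dia (s implies r)), u
2. s implies r, u
3. not Box Dia (s implies r), u
4. r, u
5. not Dia (s implies r), v
Accessibility: uRv
The negation has an open branch (countermodel exists).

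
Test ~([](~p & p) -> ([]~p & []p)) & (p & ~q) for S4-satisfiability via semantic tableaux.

Unsatisfiable

1. ~([](~p & p) -> ([]~p & []p)) & (p & ~q), u
2. ~([](~p & p) -> ([]~p & []p)), u
3. p & ~q, u
4. [](~p & p), u
5. ~([]~p & []p), u
6. p, u
7. ~q, u
8. ~p & p, u
9. ~p, u
Accessibility: uRu
Branch closes: p and ~p both at u.
(One branch shown.) All branches close.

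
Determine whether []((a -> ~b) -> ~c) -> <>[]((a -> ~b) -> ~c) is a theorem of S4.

Tableau for the negation ~([]((a -> ~b) -> ~c) -> <>[]((a -> ~b) -> ~c)):
1. ~([]((a -> ~b) -> ~c) -> <>[]((a -> ~b) -> ~c)), w0
2. []((a -> ~b) -> ~c), w0
3. ~<>[]((a -> ~b) -> ~c), w0
4. (a -> ~b) -> ~c, w0
5. ~[]((a -> ~b) -> ~c), w0
6. ~(a -> ~b), w0
7. a, w0
8. b, w0
9. ~((a -> ~b) -> ~c), w1
10. a -> ~b, w1
11. c, w1
12. (a -> ~b) -> ~c, w1
13. ~[]((a -> ~b) -> ~c), w1
14. ~b, w1
15. ~(a -> ~b), w1
16. a, w1
17. b, w1
Accessibility: w0Rw0, w0Rw1, w1Rw1
Branch closes: b and ~b both at w1.
Every branch of the negation's tableau closes; the branch above is one of them.

Valid in S4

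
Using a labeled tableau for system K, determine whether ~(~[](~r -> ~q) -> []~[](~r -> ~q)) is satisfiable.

1. ~(~[](~r -> ~q) -> []~[](~r -> ~q)), u
2. ~[](~r -> ~q), u
3. ~[]~[](~r -> ~q), u
4. ~(~r -> ~q), v
5. ~r, v
6. q, v
7. [](~r -> ~q), w
Accessibility: uRv, uRw

Satisfiable (open branch found)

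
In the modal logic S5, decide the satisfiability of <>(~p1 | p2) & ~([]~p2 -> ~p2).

No, unsatisfiable

1. <>(~p1 | p2) & ~([]~p2 -> ~p2), 0
2. <>(~p1 | p2), 0   [&-rule on 1]
3. ~([]~p2 -> ~p2), 0   [&-rule on 1]
4. []~p2, 0   [~->-rule on 3]
5. p2, 0   [~->-rule on 3]
6. ~p2, 0   [[]-rule on 4 via 0R0]
Accessibility: 0R0
Branch closes: p2 and ~p2 both at 0.
(One branch shown.) All branches close.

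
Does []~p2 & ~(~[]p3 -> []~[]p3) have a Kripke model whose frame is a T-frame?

Satisfiable

1. []~p2 & ~(~[]p3 -> []~[]p3), 0
2. []~p2, 0   [&-rule on 1]
3. ~(~[]p3 -> []~[]p3), 0   [&-rule on 1]
4. ~[]p3, 0   [~->-rule on 3]
5. ~[]~[]p3, 0   [~->-rule on 3]
6. ~p2, 0   [[]-rule on 2 via 0R0]
7. ~p3, 1   [~[]-rule on 4: fresh world 1, 0R1]
8. ~p2, 1   [[]-rule on 2 via 0R1]
9. []p3, 2   [~[]-rule on 5: fresh world 2, 0R2]
10. ~p2, 2   [[]-rule on 2 via 0R2]
11. p3, 2   [[]-rule on 9 via 2R2]
Accessibility: 0R0, 0R1, 0R2, 1R1, 2R2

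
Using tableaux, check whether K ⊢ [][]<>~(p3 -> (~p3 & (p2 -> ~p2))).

Not valid

Tableau for the negation ~[][]<>~(p3 -> (~p3 & (p2 -> ~p2))):
1. ~[][]<>~(p3 -> (~p3 & (p2 -> ~p2))), w0
2. ~[]<>~(p3 -> (~p3 & (p2 -> ~p2))), w1
3. ~<>~(p3 -> (~p3 & (p2 -> ~p2))), w2
Accessibility: w0Rw1, w1Rw2
The negation has an open branch (countermodel exists).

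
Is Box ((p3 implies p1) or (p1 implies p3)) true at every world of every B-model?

Tableau for the negation not Box ((p3 implies p1) or (p1 implies p3)):
1. not Box ((p3 implies p1) or (p1 implies p3)), u
2. not ((p3 implies p1) or (p1 implies p3)), v
3. not (p3 implies p1), v
4. not (p1 implies p3), v
5. p3, v
6. not p1, v
7. p1, v
8. not p3, v
Accessibility: uRu, uRv, vRu, vRv
Branch closes: p1 and not p1 both at v.
Every branch of the negation's tableau closes; the branch above is one of them.

Valid in B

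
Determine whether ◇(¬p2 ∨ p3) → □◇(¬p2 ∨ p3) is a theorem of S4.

Tableau for the negation ¬(◇(¬p2 ∨ p3) → □◇(¬p2 ∨ p3)):
1. ¬(◇(¬p2 ∨ p3) → □◇(¬p2 ∨ p3)), w0
2. ◇(¬p2 ∨ p3), w0
3. ¬□◇(¬p2 ∨ p3), w0
4. ¬p2 ∨ p3, w1
5. p3, w1
6. ¬◇(¬p2 ∨ p3), w2
7. ¬(¬p2 ∨ p3), w2
8. p2, w2
9. ¬p3, w2
Accessibility: w0Rw0, w0Rw1, w0Rw2, w1Rw1, w2Rw2
The negation has an open branch (countermodel exists).

Not valid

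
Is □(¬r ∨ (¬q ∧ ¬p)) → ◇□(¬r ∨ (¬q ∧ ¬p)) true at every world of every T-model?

Yes, valid

Tableau for the negation ¬(□(¬r ∨ (¬q ∧ ¬p)) → ◇□(¬r ∨ (¬q ∧ ¬p))):
1. ¬(□(¬r ∨ (¬q ∧ ¬p)) → ◇□(¬r ∨ (¬q ∧ ¬p))), u
2. □(¬r ∨ (¬q ∧ ¬p)), u
3. ¬◇□(¬r ∨ (¬q ∧ ¬p)), u
4. ¬r ∨ (¬q ∧ ¬p), u
5. ¬□(¬r ∨ (¬q ∧ ¬p)), u
6. ¬q ∧ ¬p, u
7. ¬q, u
8. ¬p, u
9. ¬(¬r ∨ (¬q ∧ ¬p)), v
10. r, v
11. ¬(¬q ∧ ¬p), v
12. ¬r ∨ (¬q ∧ ¬p), v
13. ¬□(¬r ∨ (¬q ∧ ¬p)), v
14. p, v
15. ¬q ∧ ¬p, v
16. ¬q, v
17. ¬p, v
Accessibility: uRu, uRv, vRv
Branch closes: p and ¬p both at v.
All branches of the negation close; one closing branch shown above.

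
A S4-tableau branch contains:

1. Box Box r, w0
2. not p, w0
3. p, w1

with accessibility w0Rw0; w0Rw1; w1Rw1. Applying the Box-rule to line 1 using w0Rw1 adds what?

Box r, w1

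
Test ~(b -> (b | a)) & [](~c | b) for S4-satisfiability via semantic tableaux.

No, unsatisfiable

1. ~(b -> (b | a)) & [](~c | b), u
2. ~(b -> (b | a)), u
3. [](~c | b), u
4. b, u
5. ~(b | a), u
6. ~b, u
7. ~a, u
Accessibility: uRu
Branch closes: b and ~b both at u.
All branches of the tableau close; one closing branch shown above.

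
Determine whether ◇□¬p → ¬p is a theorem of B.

Tableau for the negation ¬(◇□¬p → ¬p):
1. ¬(◇□¬p → ¬p), u
2. ◇□¬p, u   [¬→-rule on 1]
3. p, u   [¬→-rule on 1]
4. □¬p, v   [◇-rule on 2: fresh world v, uRv]
5. ¬p, u   [□-rule on 4 via vRu]
Accessibility: uRu, uRv, vRu, vRv
Branch closes: p and ¬p both at u.
All branches of the negation close; one closing branch shown above.

Valid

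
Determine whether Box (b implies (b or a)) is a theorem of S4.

Valid in S4

Tableau for the negation not Box (b implies (b or a)):
1. not Box (b implies (b or a)), 0
2. not (b implies (b or a)), 1   [neg-Box-rule on 1: fresh world 1, 0R1]
3. b, 1   [neg-implies-rule on 2]
4. not (b or a), 1   [neg-implies-rule on 2]
5. not b, 1   [neg-or-rule on 4]
6. not a, 1   [neg-or-rule on 4]
Accessibility: 0R0, 0R1, 1R1
Branch closes: b and not b both at 1.
Every branch of the negation's tableau closes; the branch above is one of them.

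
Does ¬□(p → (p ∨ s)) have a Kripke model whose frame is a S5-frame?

No, unsatisfiable

1. ¬□(p → (p ∨ s)), w0
2. ¬(p → (p ∨ s)), w1
3. p, w1
4. ¬(p ∨ s), w1
5. ¬p, w1
6. ¬s, w1
Accessibility: w0Rw0, w0Rw1, w1Rw0, w1Rw1
Branch closes: p and ¬p both at w1.
Every branch closes; the branch above is one of them.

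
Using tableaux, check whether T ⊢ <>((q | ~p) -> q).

Tableau for the negation ~<>((q | ~p) -> q):
1. ~<>((q | ~p) -> q), w0
2. ~((q | ~p) -> q), w0
3. q | ~p, w0
4. ~q, w0
5. ~p, w0
Accessibility: w0Rw0
The negation has an open branch (countermodel exists).

Not valid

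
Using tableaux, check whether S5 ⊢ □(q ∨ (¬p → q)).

Invalid (countermodel exists)

Tableau for the negation ¬□(q ∨ (¬p → q)):
1. ¬□(q ∨ (¬p → q)), u
2. ¬(q ∨ (¬p → q)), v   [¬□-rule on 1: fresh world v, uRv]
3. ¬q, v   [¬∨-rule on 2]
4. ¬(¬p → q), v   [¬∨-rule on 2]
5. ¬p, v   [¬→-rule on 4]
Accessibility: uRu, uRv, vRu, vRv
The negation has an open branch (countermodel exists).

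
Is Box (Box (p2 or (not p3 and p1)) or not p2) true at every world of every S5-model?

Tableau for the negation not Box (Box (p2 or (not p3 and p1)) or not p2):
1. not Box (Box (p2 or (not p3 and p1)) or not p2), u
2. not (Box (p2 or (not p3 and p1)) or not p2), v
3. not Box (p2 or (not p3 and p1)), v
4. p2, v
5. not (p2 or (not p3 and p1)), w
6. not p2, w
7. not (not p3 and p1), w
8. not p1, w
Accessibility: uRu, uRv, uRw, vRu, vRv, vRw, wRu, wRv, wRw
The negation has an open branch (countermodel exists).

No, not valid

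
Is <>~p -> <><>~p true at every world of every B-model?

Tableau for the negation ~(<>~p -> <><>~p):
1. ~(<>~p -> <><>~p), 0
2. <>~p, 0
3. ~<><>~p, 0
4. ~<>~p, 0
5. p, 0
6. ~p, 1
7. ~<>~p, 1
8. p, 1
Accessibility: 0R0, 0R1, 1R0, 1R1
Branch closes: p and ~p both at 1.
All branches of the negation close; one closing branch shown above.

Valid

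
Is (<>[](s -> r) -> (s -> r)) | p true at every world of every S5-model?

Valid in S5

Tableau for the negation ~((<>[](s -> r) -> (s -> r)) | p):
1. ~((<>[](s -> r) -> (s -> r)) | p), 0
2. ~(<>[](s -> r) -> (s -> r)), 0
3. ~p, 0
4. <>[](s -> r), 0
5. ~(s -> r), 0
6. s, 0
7. ~r, 0
8. [](s -> r), 1
9. s -> r, 0
10. s -> r, 1
11. r, 0
Accessibility: 0R0, 0R1, 1R0, 1R1
Branch closes: r and ~r both at 0.
All branches of the negation close; one closing branch shown above.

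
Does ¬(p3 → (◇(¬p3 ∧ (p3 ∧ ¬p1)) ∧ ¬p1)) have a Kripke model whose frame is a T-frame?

1. ¬(p3 → (◇(¬p3 ∧ (p3 ∧ ¬p1)) ∧ ¬p1)), 0
2. p3, 0
3. ¬(◇(¬p3 ∧ (p3 ∧ ¬p1)) ∧ ¬p1), 0
4. p1, 0
Accessibility: 0R0

Satisfiable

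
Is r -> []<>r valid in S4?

Invalid (countermodel exists)

Tableau for the negation ~(r -> []<>r):
1. ~(r -> []<>r), w0
2. r, w0
3. ~[]<>r, w0
4. ~<>r, w1
5. ~r, w1
Accessibility: w0Rw0, w0Rw1, w1Rw1
The negation has an open branch (countermodel exists).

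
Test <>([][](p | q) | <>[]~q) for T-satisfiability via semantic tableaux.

Yes, satisfiable

1. <>([][](p | q) | <>[]~q), 0
2. [][](p | q) | <>[]~q, 1
3. <>[]~q, 1
4. []~q, 2
5. ~q, 2
Accessibility: 0R0, 0R1, 1R1, 1R2, 2R2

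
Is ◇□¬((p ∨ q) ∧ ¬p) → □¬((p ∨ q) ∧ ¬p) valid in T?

Tableau for the negation ¬(◇□¬((p ∨ q) ∧ ¬p) → □¬((p ∨ q) ∧ ¬p)):
1. ¬(◇□¬((p ∨ q) ∧ ¬p) → □¬((p ∨ q) ∧ ¬p)), u
2. ◇□¬((p ∨ q) ∧ ¬p), u
3. ¬□¬((p ∨ q) ∧ ¬p), u
4. □¬((p ∨ q) ∧ ¬p), v
5. ¬((p ∨ q) ∧ ¬p), v
6. p, v
7. (p ∨ q) ∧ ¬p, w
8. p ∨ q, w
9. ¬p, w
10. q, w
Accessibility: uRu, uRv, uRw, vRv, wRw
The negation has an open branch (countermodel exists).

Not valid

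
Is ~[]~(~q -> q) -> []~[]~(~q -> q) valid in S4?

Not valid

Tableau for the negation ~(~[]~(~q -> q) -> []~[]~(~q -> q)):
1. ~(~[]~(~q -> q) -> []~[]~(~q -> q)), u
2. ~[]~(~q -> q), u   [~->-rule on 1]
3. ~[]~[]~(~q -> q), u   [~->-rule on 1]
4. ~q -> q, v   [~[]-rule on 2: fresh world v, uRv]
5. q, v   [->-rule on 4 (branches; this branch)]
6. []~(~q -> q), w   [~[]-rule on 3: fresh world w, uRw]
7. ~(~q -> q), w   [[]-rule on 6 via wRw]
8. ~q, w   [~->-rule on 7]
Accessibility: uRu, uRv, uRw, vRv, wRw
The negation has an open branch (countermodel exists).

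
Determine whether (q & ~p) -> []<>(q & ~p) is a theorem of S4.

Tableau for the negation ~((q & ~p) -> []<>(q & ~p)):
1. ~((q & ~p) -> []<>(q & ~p)), w0
2. q & ~p, w0
3. ~[]<>(q & ~p), w0
4. q, w0
5. ~p, w0
6. ~<>(q & ~p), w1
7. ~(q & ~p), w1
8. p, w1
Accessibility: w0Rw0, w0Rw1, w1Rw1
The negation has an open branch (countermodel exists).

No, not valid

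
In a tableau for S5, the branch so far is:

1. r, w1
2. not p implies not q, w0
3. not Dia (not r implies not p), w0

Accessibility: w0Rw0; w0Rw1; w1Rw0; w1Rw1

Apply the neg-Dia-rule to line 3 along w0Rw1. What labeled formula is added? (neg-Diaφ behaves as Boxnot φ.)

neg-Diaφ behaves as Boxnot φ: propagate the negated body to each accessible world.

not (not r implies not p), w1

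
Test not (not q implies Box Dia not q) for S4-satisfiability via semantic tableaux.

Satisfiable (open branch found)

1. not (not q implies Box Dia not q), 0
2. not q, 0
3. not Box Dia not q, 0
4. not Dia not q, 1
5. q, 1
Accessibility: 0R0, 0R1, 1R1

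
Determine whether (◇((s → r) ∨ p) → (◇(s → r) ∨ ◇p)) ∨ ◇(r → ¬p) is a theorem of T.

Tableau for the negation ¬((◇((s → r) ∨ p) → (◇(s → r) ∨ ◇p)) ∨ ◇(r → ¬p)):
1. ¬((◇((s → r) ∨ p) → (◇(s → r) ∨ ◇p)) ∨ ◇(r → ¬p)), 0
2. ¬(◇((s → r) ∨ p) → (◇(s → r) ∨ ◇p)), 0
3. ¬◇(r → ¬p), 0
4. ◇((s → r) ∨ p), 0
5. ¬(◇(s → r) ∨ ◇p), 0
6. ¬◇(s → r), 0
7. ¬◇p, 0
8. ¬(r → ¬p), 0
9. r, 0
10. p, 0
11. ¬(s → r), 0
12. s, 0
13. ¬r, 0
Accessibility: 0R0
Branch closes: r and ¬r both at 0.
Every branch of the negation's tableau closes; the branch above is one of them.

Yes, valid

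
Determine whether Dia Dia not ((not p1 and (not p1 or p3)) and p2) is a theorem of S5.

Not valid

Tableau for the negation not Dia Dia not ((not p1 and (not p1 or p3)) and p2):
1. not Dia Dia not ((not p1 and (not p1 or p3)) and p2), w0
2. not Dia not ((not p1 and (not p1 or p3)) and p2), w0   [neg-Dia-rule on 1 via w0Rw0]
3. (not p1 and (not p1 or p3)) and p2, w0   [neg-Dia-rule on 2 via w0Rw0]
4. not p1 and (not p1 or p3), w0   [and-rule on 3]
5. p2, w0   [and-rule on 3]
6. not p1, w0   [and-rule on 4]
7. not p1 or p3, w0   [and-rule on 4]
8. p3, w0   [or-rule on 7 (branches; this branch)]
Accessibility: w0Rw0
The negation has an open branch (countermodel exists).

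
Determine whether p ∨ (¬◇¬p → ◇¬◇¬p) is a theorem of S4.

Tableau for the negation ¬(p ∨ (¬◇¬p → ◇¬◇¬p)):
1. ¬(p ∨ (¬◇¬p → ◇¬◇¬p)), u
2. ¬p, u
3. ¬(¬◇¬p → ◇¬◇¬p), u
4. ¬◇¬p, u
5. ¬◇¬◇¬p, u
6. p, u
Accessibility: uRu
Branch closes: p and ¬p both at u.
Every branch of the negation's tableau closes; the branch above is one of them.

Valid in S4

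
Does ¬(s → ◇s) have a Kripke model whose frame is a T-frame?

Unsatisfiable

1. ¬(s → ◇s), u
2. s, u   [¬→-rule on 1]
3. ¬◇s, u   [¬→-rule on 1]
4. ¬s, u   [¬◇-rule on 3 via uRu]
Accessibility: uRu
Branch closes: s and ¬s both at u.
Every branch closes; the branch above is one of them.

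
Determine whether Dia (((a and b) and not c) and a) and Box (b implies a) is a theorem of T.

Tableau for the negation not (Dia (((a and b) and not c) and a) and Box (b implies a)):
1. not (Dia (((a and b) and not c) and a) and Box (b implies a)), w0
2. not Box (b implies a), w0
3. not (b implies a), w1
4. b, w1
5. not a, w1
Accessibility: w0Rw0, w0Rw1, w1Rw1
The negation has an open branch (countermodel exists).

Not valid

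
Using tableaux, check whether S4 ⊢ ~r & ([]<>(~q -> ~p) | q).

No, not valid

Tableau for the negation ~(~r & ([]<>(~q -> ~p) | q)):
1. ~(~r & ([]<>(~q -> ~p) | q)), w0
2. ~([]<>(~q -> ~p) | q), w0
3. ~[]<>(~q -> ~p), w0
4. ~q, w0
5. ~<>(~q -> ~p), w1
6. ~(~q -> ~p), w1
7. ~q, w1
8. p, w1
Accessibility: w0Rw0, w0Rw1, w1Rw1
The negation has an open branch (countermodel exists).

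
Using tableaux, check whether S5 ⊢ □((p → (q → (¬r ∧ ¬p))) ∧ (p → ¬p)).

Tableau for the negation ¬□((p → (q → (¬r ∧ ¬p))) ∧ (p → ¬p)):
1. ¬□((p → (q → (¬r ∧ ¬p))) ∧ (p → ¬p)), u
2. ¬((p → (q → (¬r ∧ ¬p))) ∧ (p → ¬p)), v
3. ¬(p → ¬p), v
4. p, v
Accessibility: uRu, uRv, vRu, vRv
The negation has an open branch (countermodel exists).

Invalid (countermodel exists)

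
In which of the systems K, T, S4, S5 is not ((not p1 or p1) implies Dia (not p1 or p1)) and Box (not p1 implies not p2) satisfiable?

K

K-tableau for the formula:
1. not ((not p1 or p1) implies Dia (not p1 or p1)) and Box (not p1 implies not p2), 0
2. not ((not p1 or p1) implies Dia (not p1 or p1)), 0
3. Box (not p1 implies not p2), 0
4. not p1 or p1, 0
5. not Dia (not p1 or p1), 0
6. p1, 0
Complete open branch: satisfiable in K.
T-tableau for the formula:
1. not ((not p1 or p1) implies Dia (not p1 or p1)) and Box (not p1 implies not p2), 0
2. not ((not p1 or p1) implies Dia (not p1 or p1)), 0
3. Box (not p1 implies not p2), 0
4. not p1 or p1, 0
5. not Dia (not p1 or p1), 0
6. not p1 implies not p2, 0
7. not (not p1 or p1), 0
8. p1, 0
9. not p1, 0
Accessibility: 0R0
Branch closes: p1 and not p1 both at 0.
Every branch closes (one shown): unsatisfiable in T, hence also in S4, S5 (every S4/S5-frame is a T-frame).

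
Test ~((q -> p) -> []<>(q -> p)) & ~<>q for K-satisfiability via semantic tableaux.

Satisfiable

1. ~((q -> p) -> []<>(q -> p)) & ~<>q, w0
2. ~((q -> p) -> []<>(q -> p)), w0   [&-rule on 1]
3. ~<>q, w0   [&-rule on 1]
4. q -> p, w0   [~->-rule on 2]
5. ~[]<>(q -> p), w0   [~->-rule on 2]
6. p, w0   [->-rule on 4 (branches; this branch)]
7. ~<>(q -> p), w1   [~[]-rule on 5: fresh world w1, w0Rw1]
8. ~q, w1   [~<>-rule on 3 via w0Rw1]
Accessibility: w0Rw1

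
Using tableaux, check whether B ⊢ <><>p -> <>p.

Tableau for the negation ~(<><>p -> <>p):
1. ~(<><>p -> <>p), u
2. <><>p, u
3. ~<>p, u
4. ~p, u
5. <>p, v
6. ~p, v
7. p, w
Accessibility: uRu, uRv, vRu, vRv, vRw, wRv, wRw
The negation has an open branch (countermodel exists).

Not valid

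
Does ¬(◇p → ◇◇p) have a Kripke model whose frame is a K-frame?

1. ¬(◇p → ◇◇p), w0
2. ◇p, w0
3. ¬◇◇p, w0
4. p, w1
5. ¬◇p, w1
Accessibility: w0Rw1

Satisfiable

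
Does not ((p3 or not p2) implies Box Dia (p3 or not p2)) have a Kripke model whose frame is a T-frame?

Yes, satisfiable

1. not ((p3 or not p2) implies Box Dia (p3 or not p2)), 0
2. p3 or not p2, 0
3. not Box Dia (p3 or not p2), 0
4. not p2, 0
5. not Dia (p3 or not p2), 1
6. not (p3 or not p2), 1
7. not p3, 1
8. p2, 1
Accessibility: 0R0, 0R1, 1R1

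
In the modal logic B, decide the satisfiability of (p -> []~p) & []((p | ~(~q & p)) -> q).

Satisfiable

1. (p -> []~p) & []((p | ~(~q & p)) -> q), u
2. p -> []~p, u
3. []((p | ~(~q & p)) -> q), u
4. (p | ~(~q & p)) -> q, u
5. []~p, u
6. ~p, u
7. q, u
Accessibility: uRu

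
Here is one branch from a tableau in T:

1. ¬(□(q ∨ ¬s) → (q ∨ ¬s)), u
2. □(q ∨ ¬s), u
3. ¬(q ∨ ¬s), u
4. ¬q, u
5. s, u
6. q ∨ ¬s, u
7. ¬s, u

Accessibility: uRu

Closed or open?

Both s and ¬s appear at u.

Closed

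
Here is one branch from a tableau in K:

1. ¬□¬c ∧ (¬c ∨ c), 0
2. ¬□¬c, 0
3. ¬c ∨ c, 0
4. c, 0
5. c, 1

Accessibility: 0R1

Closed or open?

No atom appears with both signs at the same world.

Open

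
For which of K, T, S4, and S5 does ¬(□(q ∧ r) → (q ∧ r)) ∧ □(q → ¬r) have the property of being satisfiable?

T-tableau for the formula:
1. ¬(□(q ∧ r) → (q ∧ r)) ∧ □(q → ¬r), 0
2. ¬(□(q ∧ r) → (q ∧ r)), 0   [∧-rule on 1]
3. □(q → ¬r), 0   [∧-rule on 1]
4. □(q ∧ r), 0   [¬→-rule on 2]
5. ¬(q ∧ r), 0   [¬→-rule on 2]
6. q → ¬r, 0   [□-rule on 3 via 0R0]
7. q ∧ r, 0   [□-rule on 4 via 0R0]
8. q, 0   [∧-rule on 7]
9. r, 0   [∧-rule on 7]
10. ¬r, 0   [¬∧-rule on 5 (branches; this branch)]
Accessibility: 0R0
Branch closes: r and ¬r both at 0.
Every branch closes (one shown): unsatisfiable in T, hence also in S4, S5 (every S4/S5-frame is a T-frame).
K-tableau for the formula:
1. ¬(□(q ∧ r) → (q ∧ r)) ∧ □(q → ¬r), 0
2. ¬(□(q ∧ r) → (q ∧ r)), 0   [∧-rule on 1]
3. □(q → ¬r), 0   [∧-rule on 1]
4. □(q ∧ r), 0   [¬→-rule on 2]
5. ¬(q ∧ r), 0   [¬→-rule on 2]
6. ¬r, 0   [¬∧-rule on 5 (branches; this branch)]
Complete open branch: satisfiable in K.

K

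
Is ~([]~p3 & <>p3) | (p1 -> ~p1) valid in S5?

Tableau for the negation ~(~([]~p3 & <>p3) | (p1 -> ~p1)):
1. ~(~([]~p3 & <>p3) | (p1 -> ~p1)), w0
2. []~p3 & <>p3, w0
3. ~(p1 -> ~p1), w0
4. []~p3, w0
5. <>p3, w0
6. p1, w0
7. ~p3, w0
8. p3, w1
9. ~p3, w1
Accessibility: w0Rw0, w0Rw1, w1Rw0, w1Rw1
Branch closes: p3 and ~p3 both at w1.
All branches of the negation close; one closing branch shown above.

Valid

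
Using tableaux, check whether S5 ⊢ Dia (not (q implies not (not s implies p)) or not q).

Invalid (countermodel exists)

Tableau for the negation not Dia (not (q implies not (not s implies p)) or not q):
1. not Dia (not (q implies not (not s implies p)) or not q), w0
2. not (not (q implies not (not s implies p)) or not q), w0
3. q implies not (not s implies p), w0
4. q, w0
5. not (not s implies p), w0
6. not s, w0
7. not p, w0
Accessibility: w0Rw0
The negation has an open branch (countermodel exists).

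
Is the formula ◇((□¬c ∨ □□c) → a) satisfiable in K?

Satisfiable (open branch found)

1. ◇((□¬c ∨ □□c) → a), 0
2. (□¬c ∨ □□c) → a, 1
3. a, 1
Accessibility: 0R1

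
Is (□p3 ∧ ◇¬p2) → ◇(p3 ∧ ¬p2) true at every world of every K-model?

Tableau for the negation ¬((□p3 ∧ ◇¬p2) → ◇(p3 ∧ ¬p2)):
1. ¬((□p3 ∧ ◇¬p2) → ◇(p3 ∧ ¬p2)), u
2. □p3 ∧ ◇¬p2, u
3. ¬◇(p3 ∧ ¬p2), u
4. □p3, u
5. ◇¬p2, u
6. ¬p2, v
7. ¬(p3 ∧ ¬p2), v
8. p3, v
9. p2, v
Accessibility: uRv
Branch closes: p2 and ¬p2 both at v.
All branches of the negation close; one closing branch shown above.

Yes, valid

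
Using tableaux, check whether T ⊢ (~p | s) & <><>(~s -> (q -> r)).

No, not valid

Tableau for the negation ~((~p | s) & <><>(~s -> (q -> r))):
1. ~((~p | s) & <><>(~s -> (q -> r))), u
2. ~<><>(~s -> (q -> r)), u   [~&-rule on 1 (branches; this branch)]
3. ~<>(~s -> (q -> r)), u   [~<>-rule on 2 via uRu]
4. ~(~s -> (q -> r)), u   [~<>-rule on 3 via uRu]
5. ~s, u   [~->-rule on 4]
6. ~(q -> r), u   [~->-rule on 4]
7. q, u   [~->-rule on 6]
8. ~r, u   [~->-rule on 6]
Accessibility: uRu
The negation has an open branch (countermodel exists).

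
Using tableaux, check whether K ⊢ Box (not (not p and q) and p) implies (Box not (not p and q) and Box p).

Valid

Tableau for the negation not (Box (not (not p and q) and p) implies (Box not (not p and q) and Box p)):
1. not (Box (not (not p and q) and p) implies (Box not (not p and q) and Box p)), u
2. Box (not (not p and q) and p), u
3. not (Box not (not p and q) and Box p), u
4. not Box not (not p and q), u
5. not p and q, v
6. not p, v
7. q, v
8. not (not p and q) and p, v
9. not (not p and q), v
10. p, v
Accessibility: uRv
Branch closes: p and not p both at v.
Every branch of the negation's tableau closes; the branch above is one of them.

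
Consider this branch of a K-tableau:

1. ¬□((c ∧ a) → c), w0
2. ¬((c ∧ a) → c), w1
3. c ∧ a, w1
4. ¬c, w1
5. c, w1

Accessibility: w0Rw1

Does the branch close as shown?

Closed

Both c and ¬c appear at w1.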